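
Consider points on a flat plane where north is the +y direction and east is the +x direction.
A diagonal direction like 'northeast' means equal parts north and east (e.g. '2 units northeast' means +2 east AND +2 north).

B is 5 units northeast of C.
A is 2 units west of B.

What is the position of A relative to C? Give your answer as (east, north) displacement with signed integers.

Answer: A is at (east=3, north=5) relative to C.

Derivation:
Place C at the origin (east=0, north=0).
  B is 5 units northeast of C: delta (east=+5, north=+5); B at (east=5, north=5).
  A is 2 units west of B: delta (east=-2, north=+0); A at (east=3, north=5).
Therefore A relative to C: (east=3, north=5).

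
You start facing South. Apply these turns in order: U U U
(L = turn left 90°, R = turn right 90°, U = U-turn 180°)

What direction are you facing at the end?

Answer: Final heading: North

Derivation:
Start: South
  U (U-turn (180°)) -> North
  U (U-turn (180°)) -> South
  U (U-turn (180°)) -> North
Final: North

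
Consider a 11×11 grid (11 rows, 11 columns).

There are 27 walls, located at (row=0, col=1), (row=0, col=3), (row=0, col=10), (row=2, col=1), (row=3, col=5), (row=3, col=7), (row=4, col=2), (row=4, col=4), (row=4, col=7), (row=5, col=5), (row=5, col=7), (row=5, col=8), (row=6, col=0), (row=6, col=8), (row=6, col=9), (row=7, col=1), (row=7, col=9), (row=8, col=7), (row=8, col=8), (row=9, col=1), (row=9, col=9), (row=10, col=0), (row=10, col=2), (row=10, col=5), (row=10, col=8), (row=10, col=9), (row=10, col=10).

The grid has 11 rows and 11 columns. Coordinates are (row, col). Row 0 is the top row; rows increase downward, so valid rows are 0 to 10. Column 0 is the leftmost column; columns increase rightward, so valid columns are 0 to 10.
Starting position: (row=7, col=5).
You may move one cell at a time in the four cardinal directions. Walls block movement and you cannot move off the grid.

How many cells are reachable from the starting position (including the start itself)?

Answer: Reachable cells: 93

Derivation:
BFS flood-fill from (row=7, col=5):
  Distance 0: (row=7, col=5)
  Distance 1: (row=6, col=5), (row=7, col=4), (row=7, col=6), (row=8, col=5)
  Distance 2: (row=6, col=4), (row=6, col=6), (row=7, col=3), (row=7, col=7), (row=8, col=4), (row=8, col=6), (row=9, col=5)
  Distance 3: (row=5, col=4), (row=5, col=6), (row=6, col=3), (row=6, col=7), (row=7, col=2), (row=7, col=8), (row=8, col=3), (row=9, col=4), (row=9, col=6)
  Distance 4: (row=4, col=6), (row=5, col=3), (row=6, col=2), (row=8, col=2), (row=9, col=3), (row=9, col=7), (row=10, col=4), (row=10, col=6)
  Distance 5: (row=3, col=6), (row=4, col=3), (row=4, col=5), (row=5, col=2), (row=6, col=1), (row=8, col=1), (row=9, col=2), (row=9, col=8), (row=10, col=3), (row=10, col=7)
  Distance 6: (row=2, col=6), (row=3, col=3), (row=5, col=1), (row=8, col=0)
  Distance 7: (row=1, col=6), (row=2, col=3), (row=2, col=5), (row=2, col=7), (row=3, col=2), (row=3, col=4), (row=4, col=1), (row=5, col=0), (row=7, col=0), (row=9, col=0)
  Distance 8: (row=0, col=6), (row=1, col=3), (row=1, col=5), (row=1, col=7), (row=2, col=2), (row=2, col=4), (row=2, col=8), (row=3, col=1), (row=4, col=0)
  Distance 9: (row=0, col=5), (row=0, col=7), (row=1, col=2), (row=1, col=4), (row=1, col=8), (row=2, col=9), (row=3, col=0), (row=3, col=8)
  Distance 10: (row=0, col=2), (row=0, col=4), (row=0, col=8), (row=1, col=1), (row=1, col=9), (row=2, col=0), (row=2, col=10), (row=3, col=9), (row=4, col=8)
  Distance 11: (row=0, col=9), (row=1, col=0), (row=1, col=10), (row=3, col=10), (row=4, col=9)
  Distance 12: (row=0, col=0), (row=4, col=10), (row=5, col=9)
  Distance 13: (row=5, col=10)
  Distance 14: (row=6, col=10)
  Distance 15: (row=7, col=10)
  Distance 16: (row=8, col=10)
  Distance 17: (row=8, col=9), (row=9, col=10)
Total reachable: 93 (grid has 94 open cells total)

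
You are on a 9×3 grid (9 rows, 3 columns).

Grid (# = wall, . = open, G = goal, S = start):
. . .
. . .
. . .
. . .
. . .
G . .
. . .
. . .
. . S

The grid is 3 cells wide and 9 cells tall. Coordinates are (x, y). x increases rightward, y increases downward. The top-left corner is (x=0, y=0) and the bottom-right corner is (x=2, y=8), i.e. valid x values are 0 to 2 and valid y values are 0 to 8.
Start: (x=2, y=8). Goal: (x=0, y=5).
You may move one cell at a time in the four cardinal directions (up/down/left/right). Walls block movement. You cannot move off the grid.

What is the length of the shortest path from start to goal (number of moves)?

Answer: Shortest path length: 5

Derivation:
BFS from (x=2, y=8) until reaching (x=0, y=5):
  Distance 0: (x=2, y=8)
  Distance 1: (x=2, y=7), (x=1, y=8)
  Distance 2: (x=2, y=6), (x=1, y=7), (x=0, y=8)
  Distance 3: (x=2, y=5), (x=1, y=6), (x=0, y=7)
  Distance 4: (x=2, y=4), (x=1, y=5), (x=0, y=6)
  Distance 5: (x=2, y=3), (x=1, y=4), (x=0, y=5)  <- goal reached here
One shortest path (5 moves): (x=2, y=8) -> (x=1, y=8) -> (x=0, y=8) -> (x=0, y=7) -> (x=0, y=6) -> (x=0, y=5)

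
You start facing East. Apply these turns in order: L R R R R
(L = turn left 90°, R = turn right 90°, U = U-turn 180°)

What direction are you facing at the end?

Start: East
  L (left (90° counter-clockwise)) -> North
  R (right (90° clockwise)) -> East
  R (right (90° clockwise)) -> South
  R (right (90° clockwise)) -> West
  R (right (90° clockwise)) -> North
Final: North

Answer: Final heading: North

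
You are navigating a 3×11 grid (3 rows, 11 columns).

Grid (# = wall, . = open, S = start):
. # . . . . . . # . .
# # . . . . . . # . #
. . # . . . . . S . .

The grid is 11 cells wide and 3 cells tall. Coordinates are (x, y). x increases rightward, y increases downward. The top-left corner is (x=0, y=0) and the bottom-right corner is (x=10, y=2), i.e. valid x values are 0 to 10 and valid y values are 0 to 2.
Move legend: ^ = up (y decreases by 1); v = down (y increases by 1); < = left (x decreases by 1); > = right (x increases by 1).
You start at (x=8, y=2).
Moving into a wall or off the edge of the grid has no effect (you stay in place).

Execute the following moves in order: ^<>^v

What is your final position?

Answer: Final position: (x=8, y=2)

Derivation:
Start: (x=8, y=2)
  ^ (up): blocked, stay at (x=8, y=2)
  < (left): (x=8, y=2) -> (x=7, y=2)
  > (right): (x=7, y=2) -> (x=8, y=2)
  ^ (up): blocked, stay at (x=8, y=2)
  v (down): blocked, stay at (x=8, y=2)
Final: (x=8, y=2)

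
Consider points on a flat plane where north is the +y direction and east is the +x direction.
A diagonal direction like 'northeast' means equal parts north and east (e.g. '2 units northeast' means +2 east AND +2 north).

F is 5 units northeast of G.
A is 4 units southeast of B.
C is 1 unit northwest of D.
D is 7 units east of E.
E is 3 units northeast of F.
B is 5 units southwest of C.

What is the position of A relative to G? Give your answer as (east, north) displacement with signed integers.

Answer: A is at (east=13, north=0) relative to G.

Derivation:
Place G at the origin (east=0, north=0).
  F is 5 units northeast of G: delta (east=+5, north=+5); F at (east=5, north=5).
  E is 3 units northeast of F: delta (east=+3, north=+3); E at (east=8, north=8).
  D is 7 units east of E: delta (east=+7, north=+0); D at (east=15, north=8).
  C is 1 unit northwest of D: delta (east=-1, north=+1); C at (east=14, north=9).
  B is 5 units southwest of C: delta (east=-5, north=-5); B at (east=9, north=4).
  A is 4 units southeast of B: delta (east=+4, north=-4); A at (east=13, north=0).
Therefore A relative to G: (east=13, north=0).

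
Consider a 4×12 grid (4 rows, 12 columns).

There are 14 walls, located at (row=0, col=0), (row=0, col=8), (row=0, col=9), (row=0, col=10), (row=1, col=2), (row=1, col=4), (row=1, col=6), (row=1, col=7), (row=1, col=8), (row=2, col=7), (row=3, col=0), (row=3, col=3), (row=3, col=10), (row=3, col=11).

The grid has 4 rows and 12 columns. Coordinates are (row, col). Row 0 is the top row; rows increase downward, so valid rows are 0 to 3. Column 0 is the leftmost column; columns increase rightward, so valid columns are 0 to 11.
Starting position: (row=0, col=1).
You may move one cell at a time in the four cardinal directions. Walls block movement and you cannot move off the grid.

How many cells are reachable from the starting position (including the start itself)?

Answer: Reachable cells: 34

Derivation:
BFS flood-fill from (row=0, col=1):
  Distance 0: (row=0, col=1)
  Distance 1: (row=0, col=2), (row=1, col=1)
  Distance 2: (row=0, col=3), (row=1, col=0), (row=2, col=1)
  Distance 3: (row=0, col=4), (row=1, col=3), (row=2, col=0), (row=2, col=2), (row=3, col=1)
  Distance 4: (row=0, col=5), (row=2, col=3), (row=3, col=2)
  Distance 5: (row=0, col=6), (row=1, col=5), (row=2, col=4)
  Distance 6: (row=0, col=7), (row=2, col=5), (row=3, col=4)
  Distance 7: (row=2, col=6), (row=3, col=5)
  Distance 8: (row=3, col=6)
  Distance 9: (row=3, col=7)
  Distance 10: (row=3, col=8)
  Distance 11: (row=2, col=8), (row=3, col=9)
  Distance 12: (row=2, col=9)
  Distance 13: (row=1, col=9), (row=2, col=10)
  Distance 14: (row=1, col=10), (row=2, col=11)
  Distance 15: (row=1, col=11)
  Distance 16: (row=0, col=11)
Total reachable: 34 (grid has 34 open cells total)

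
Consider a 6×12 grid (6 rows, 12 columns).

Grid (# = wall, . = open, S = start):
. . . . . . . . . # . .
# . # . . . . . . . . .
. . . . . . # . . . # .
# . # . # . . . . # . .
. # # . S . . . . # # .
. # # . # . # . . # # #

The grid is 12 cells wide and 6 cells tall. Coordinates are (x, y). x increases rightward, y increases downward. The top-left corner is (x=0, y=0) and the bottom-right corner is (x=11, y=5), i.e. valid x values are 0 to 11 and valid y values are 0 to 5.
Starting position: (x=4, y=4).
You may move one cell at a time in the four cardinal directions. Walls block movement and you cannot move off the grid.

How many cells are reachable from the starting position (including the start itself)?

BFS flood-fill from (x=4, y=4):
  Distance 0: (x=4, y=4)
  Distance 1: (x=3, y=4), (x=5, y=4)
  Distance 2: (x=3, y=3), (x=5, y=3), (x=6, y=4), (x=3, y=5), (x=5, y=5)
  Distance 3: (x=3, y=2), (x=5, y=2), (x=6, y=3), (x=7, y=4)
  Distance 4: (x=3, y=1), (x=5, y=1), (x=2, y=2), (x=4, y=2), (x=7, y=3), (x=8, y=4), (x=7, y=5)
  Distance 5: (x=3, y=0), (x=5, y=0), (x=4, y=1), (x=6, y=1), (x=1, y=2), (x=7, y=2), (x=8, y=3), (x=8, y=5)
  Distance 6: (x=2, y=0), (x=4, y=0), (x=6, y=0), (x=1, y=1), (x=7, y=1), (x=0, y=2), (x=8, y=2), (x=1, y=3)
  Distance 7: (x=1, y=0), (x=7, y=0), (x=8, y=1), (x=9, y=2)
  Distance 8: (x=0, y=0), (x=8, y=0), (x=9, y=1)
  Distance 9: (x=10, y=1)
  Distance 10: (x=10, y=0), (x=11, y=1)
  Distance 11: (x=11, y=0), (x=11, y=2)
  Distance 12: (x=11, y=3)
  Distance 13: (x=10, y=3), (x=11, y=4)
Total reachable: 50 (grid has 52 open cells total)

Answer: Reachable cells: 50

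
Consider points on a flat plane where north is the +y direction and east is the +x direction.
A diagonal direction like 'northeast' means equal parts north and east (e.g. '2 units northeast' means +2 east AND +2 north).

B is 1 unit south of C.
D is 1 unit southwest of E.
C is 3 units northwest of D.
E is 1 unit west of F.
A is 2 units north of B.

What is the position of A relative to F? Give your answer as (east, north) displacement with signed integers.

Place F at the origin (east=0, north=0).
  E is 1 unit west of F: delta (east=-1, north=+0); E at (east=-1, north=0).
  D is 1 unit southwest of E: delta (east=-1, north=-1); D at (east=-2, north=-1).
  C is 3 units northwest of D: delta (east=-3, north=+3); C at (east=-5, north=2).
  B is 1 unit south of C: delta (east=+0, north=-1); B at (east=-5, north=1).
  A is 2 units north of B: delta (east=+0, north=+2); A at (east=-5, north=3).
Therefore A relative to F: (east=-5, north=3).

Answer: A is at (east=-5, north=3) relative to F.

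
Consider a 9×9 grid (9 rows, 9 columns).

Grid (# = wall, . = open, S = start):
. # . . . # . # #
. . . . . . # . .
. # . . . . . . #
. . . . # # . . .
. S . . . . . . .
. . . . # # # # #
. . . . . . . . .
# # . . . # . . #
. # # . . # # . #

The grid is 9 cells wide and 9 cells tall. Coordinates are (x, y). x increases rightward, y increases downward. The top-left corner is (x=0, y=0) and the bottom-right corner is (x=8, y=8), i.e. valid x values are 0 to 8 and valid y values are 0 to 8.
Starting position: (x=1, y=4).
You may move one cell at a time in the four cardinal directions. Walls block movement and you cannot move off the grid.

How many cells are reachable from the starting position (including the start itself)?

Answer: Reachable cells: 56

Derivation:
BFS flood-fill from (x=1, y=4):
  Distance 0: (x=1, y=4)
  Distance 1: (x=1, y=3), (x=0, y=4), (x=2, y=4), (x=1, y=5)
  Distance 2: (x=0, y=3), (x=2, y=3), (x=3, y=4), (x=0, y=5), (x=2, y=5), (x=1, y=6)
  Distance 3: (x=0, y=2), (x=2, y=2), (x=3, y=3), (x=4, y=4), (x=3, y=5), (x=0, y=6), (x=2, y=6)
  Distance 4: (x=0, y=1), (x=2, y=1), (x=3, y=2), (x=5, y=4), (x=3, y=6), (x=2, y=7)
  Distance 5: (x=0, y=0), (x=2, y=0), (x=1, y=1), (x=3, y=1), (x=4, y=2), (x=6, y=4), (x=4, y=6), (x=3, y=7)
  Distance 6: (x=3, y=0), (x=4, y=1), (x=5, y=2), (x=6, y=3), (x=7, y=4), (x=5, y=6), (x=4, y=7), (x=3, y=8)
  Distance 7: (x=4, y=0), (x=5, y=1), (x=6, y=2), (x=7, y=3), (x=8, y=4), (x=6, y=6), (x=4, y=8)
  Distance 8: (x=7, y=2), (x=8, y=3), (x=7, y=6), (x=6, y=7)
  Distance 9: (x=7, y=1), (x=8, y=6), (x=7, y=7)
  Distance 10: (x=8, y=1), (x=7, y=8)
Total reachable: 56 (grid has 58 open cells total)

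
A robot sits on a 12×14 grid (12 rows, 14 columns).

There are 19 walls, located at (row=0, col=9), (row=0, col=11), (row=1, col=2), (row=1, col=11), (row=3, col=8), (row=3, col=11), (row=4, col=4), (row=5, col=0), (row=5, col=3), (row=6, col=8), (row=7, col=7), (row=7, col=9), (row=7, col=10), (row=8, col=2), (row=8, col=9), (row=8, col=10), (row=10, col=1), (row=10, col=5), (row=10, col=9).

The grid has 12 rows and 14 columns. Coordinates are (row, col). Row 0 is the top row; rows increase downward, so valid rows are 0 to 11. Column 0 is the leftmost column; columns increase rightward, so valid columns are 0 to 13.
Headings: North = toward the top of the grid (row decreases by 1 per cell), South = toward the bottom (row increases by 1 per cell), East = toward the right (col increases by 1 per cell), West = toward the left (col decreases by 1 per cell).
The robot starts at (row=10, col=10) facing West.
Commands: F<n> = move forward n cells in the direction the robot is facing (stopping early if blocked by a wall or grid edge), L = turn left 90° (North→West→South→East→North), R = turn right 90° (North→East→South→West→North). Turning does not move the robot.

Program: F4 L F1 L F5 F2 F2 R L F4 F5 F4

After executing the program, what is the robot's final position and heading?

Start: (row=10, col=10), facing West
  F4: move forward 0/4 (blocked), now at (row=10, col=10)
  L: turn left, now facing South
  F1: move forward 1, now at (row=11, col=10)
  L: turn left, now facing East
  F5: move forward 3/5 (blocked), now at (row=11, col=13)
  F2: move forward 0/2 (blocked), now at (row=11, col=13)
  F2: move forward 0/2 (blocked), now at (row=11, col=13)
  R: turn right, now facing South
  L: turn left, now facing East
  F4: move forward 0/4 (blocked), now at (row=11, col=13)
  F5: move forward 0/5 (blocked), now at (row=11, col=13)
  F4: move forward 0/4 (blocked), now at (row=11, col=13)
Final: (row=11, col=13), facing East

Answer: Final position: (row=11, col=13), facing East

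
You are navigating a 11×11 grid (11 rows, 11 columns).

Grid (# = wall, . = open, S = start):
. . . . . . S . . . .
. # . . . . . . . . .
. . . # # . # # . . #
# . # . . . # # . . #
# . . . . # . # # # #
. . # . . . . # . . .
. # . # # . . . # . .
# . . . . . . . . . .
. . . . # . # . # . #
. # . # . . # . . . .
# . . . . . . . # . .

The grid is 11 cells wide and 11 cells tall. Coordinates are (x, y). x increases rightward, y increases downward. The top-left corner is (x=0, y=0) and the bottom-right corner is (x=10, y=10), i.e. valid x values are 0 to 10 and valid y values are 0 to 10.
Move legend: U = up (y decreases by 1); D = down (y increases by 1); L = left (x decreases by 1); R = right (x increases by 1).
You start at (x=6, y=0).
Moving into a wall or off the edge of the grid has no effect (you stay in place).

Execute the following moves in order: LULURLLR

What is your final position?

Start: (x=6, y=0)
  L (left): (x=6, y=0) -> (x=5, y=0)
  U (up): blocked, stay at (x=5, y=0)
  L (left): (x=5, y=0) -> (x=4, y=0)
  U (up): blocked, stay at (x=4, y=0)
  R (right): (x=4, y=0) -> (x=5, y=0)
  L (left): (x=5, y=0) -> (x=4, y=0)
  L (left): (x=4, y=0) -> (x=3, y=0)
  R (right): (x=3, y=0) -> (x=4, y=0)
Final: (x=4, y=0)

Answer: Final position: (x=4, y=0)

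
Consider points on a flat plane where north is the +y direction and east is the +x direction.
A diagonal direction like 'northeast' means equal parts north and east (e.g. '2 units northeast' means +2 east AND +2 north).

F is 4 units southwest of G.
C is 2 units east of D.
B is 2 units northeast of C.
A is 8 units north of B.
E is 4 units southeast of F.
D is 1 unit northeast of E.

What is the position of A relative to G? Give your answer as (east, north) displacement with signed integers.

Place G at the origin (east=0, north=0).
  F is 4 units southwest of G: delta (east=-4, north=-4); F at (east=-4, north=-4).
  E is 4 units southeast of F: delta (east=+4, north=-4); E at (east=0, north=-8).
  D is 1 unit northeast of E: delta (east=+1, north=+1); D at (east=1, north=-7).
  C is 2 units east of D: delta (east=+2, north=+0); C at (east=3, north=-7).
  B is 2 units northeast of C: delta (east=+2, north=+2); B at (east=5, north=-5).
  A is 8 units north of B: delta (east=+0, north=+8); A at (east=5, north=3).
Therefore A relative to G: (east=5, north=3).

Answer: A is at (east=5, north=3) relative to G.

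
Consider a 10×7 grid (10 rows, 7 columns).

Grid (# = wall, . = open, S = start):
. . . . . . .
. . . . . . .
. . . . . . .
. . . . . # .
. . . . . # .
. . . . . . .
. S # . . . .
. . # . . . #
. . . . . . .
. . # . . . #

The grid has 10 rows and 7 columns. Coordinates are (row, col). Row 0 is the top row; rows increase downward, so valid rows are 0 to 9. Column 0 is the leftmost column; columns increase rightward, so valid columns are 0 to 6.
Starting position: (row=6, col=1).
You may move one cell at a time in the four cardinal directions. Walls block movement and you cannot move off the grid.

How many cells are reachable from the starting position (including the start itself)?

Answer: Reachable cells: 63

Derivation:
BFS flood-fill from (row=6, col=1):
  Distance 0: (row=6, col=1)
  Distance 1: (row=5, col=1), (row=6, col=0), (row=7, col=1)
  Distance 2: (row=4, col=1), (row=5, col=0), (row=5, col=2), (row=7, col=0), (row=8, col=1)
  Distance 3: (row=3, col=1), (row=4, col=0), (row=4, col=2), (row=5, col=3), (row=8, col=0), (row=8, col=2), (row=9, col=1)
  Distance 4: (row=2, col=1), (row=3, col=0), (row=3, col=2), (row=4, col=3), (row=5, col=4), (row=6, col=3), (row=8, col=3), (row=9, col=0)
  Distance 5: (row=1, col=1), (row=2, col=0), (row=2, col=2), (row=3, col=3), (row=4, col=4), (row=5, col=5), (row=6, col=4), (row=7, col=3), (row=8, col=4), (row=9, col=3)
  Distance 6: (row=0, col=1), (row=1, col=0), (row=1, col=2), (row=2, col=3), (row=3, col=4), (row=5, col=6), (row=6, col=5), (row=7, col=4), (row=8, col=5), (row=9, col=4)
  Distance 7: (row=0, col=0), (row=0, col=2), (row=1, col=3), (row=2, col=4), (row=4, col=6), (row=6, col=6), (row=7, col=5), (row=8, col=6), (row=9, col=5)
  Distance 8: (row=0, col=3), (row=1, col=4), (row=2, col=5), (row=3, col=6)
  Distance 9: (row=0, col=4), (row=1, col=5), (row=2, col=6)
  Distance 10: (row=0, col=5), (row=1, col=6)
  Distance 11: (row=0, col=6)
Total reachable: 63 (grid has 63 open cells total)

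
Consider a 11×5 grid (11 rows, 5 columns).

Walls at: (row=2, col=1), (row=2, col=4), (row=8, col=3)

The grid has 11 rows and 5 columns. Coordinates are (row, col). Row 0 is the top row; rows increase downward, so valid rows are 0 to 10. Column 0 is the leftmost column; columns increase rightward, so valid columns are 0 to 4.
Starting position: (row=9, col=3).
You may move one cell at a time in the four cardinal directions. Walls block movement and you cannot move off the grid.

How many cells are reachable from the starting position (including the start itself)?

BFS flood-fill from (row=9, col=3):
  Distance 0: (row=9, col=3)
  Distance 1: (row=9, col=2), (row=9, col=4), (row=10, col=3)
  Distance 2: (row=8, col=2), (row=8, col=4), (row=9, col=1), (row=10, col=2), (row=10, col=4)
  Distance 3: (row=7, col=2), (row=7, col=4), (row=8, col=1), (row=9, col=0), (row=10, col=1)
  Distance 4: (row=6, col=2), (row=6, col=4), (row=7, col=1), (row=7, col=3), (row=8, col=0), (row=10, col=0)
  Distance 5: (row=5, col=2), (row=5, col=4), (row=6, col=1), (row=6, col=3), (row=7, col=0)
  Distance 6: (row=4, col=2), (row=4, col=4), (row=5, col=1), (row=5, col=3), (row=6, col=0)
  Distance 7: (row=3, col=2), (row=3, col=4), (row=4, col=1), (row=4, col=3), (row=5, col=0)
  Distance 8: (row=2, col=2), (row=3, col=1), (row=3, col=3), (row=4, col=0)
  Distance 9: (row=1, col=2), (row=2, col=3), (row=3, col=0)
  Distance 10: (row=0, col=2), (row=1, col=1), (row=1, col=3), (row=2, col=0)
  Distance 11: (row=0, col=1), (row=0, col=3), (row=1, col=0), (row=1, col=4)
  Distance 12: (row=0, col=0), (row=0, col=4)
Total reachable: 52 (grid has 52 open cells total)

Answer: Reachable cells: 52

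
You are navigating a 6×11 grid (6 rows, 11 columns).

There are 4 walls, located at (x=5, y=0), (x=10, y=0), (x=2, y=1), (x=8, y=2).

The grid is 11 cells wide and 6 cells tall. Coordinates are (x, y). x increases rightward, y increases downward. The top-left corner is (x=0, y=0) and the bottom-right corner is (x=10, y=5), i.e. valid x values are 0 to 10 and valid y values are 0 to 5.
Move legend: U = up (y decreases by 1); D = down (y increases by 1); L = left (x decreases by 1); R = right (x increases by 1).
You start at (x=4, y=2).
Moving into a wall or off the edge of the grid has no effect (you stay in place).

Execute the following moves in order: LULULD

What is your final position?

Answer: Final position: (x=2, y=0)

Derivation:
Start: (x=4, y=2)
  L (left): (x=4, y=2) -> (x=3, y=2)
  U (up): (x=3, y=2) -> (x=3, y=1)
  L (left): blocked, stay at (x=3, y=1)
  U (up): (x=3, y=1) -> (x=3, y=0)
  L (left): (x=3, y=0) -> (x=2, y=0)
  D (down): blocked, stay at (x=2, y=0)
Final: (x=2, y=0)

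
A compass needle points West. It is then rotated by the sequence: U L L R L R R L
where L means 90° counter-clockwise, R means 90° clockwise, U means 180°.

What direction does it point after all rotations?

Answer: Final heading: North

Derivation:
Start: West
  U (U-turn (180°)) -> East
  L (left (90° counter-clockwise)) -> North
  L (left (90° counter-clockwise)) -> West
  R (right (90° clockwise)) -> North
  L (left (90° counter-clockwise)) -> West
  R (right (90° clockwise)) -> North
  R (right (90° clockwise)) -> East
  L (left (90° counter-clockwise)) -> North
Final: North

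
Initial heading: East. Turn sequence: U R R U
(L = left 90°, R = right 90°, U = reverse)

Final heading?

Answer: Final heading: West

Derivation:
Start: East
  U (U-turn (180°)) -> West
  R (right (90° clockwise)) -> North
  R (right (90° clockwise)) -> East
  U (U-turn (180°)) -> West
Final: West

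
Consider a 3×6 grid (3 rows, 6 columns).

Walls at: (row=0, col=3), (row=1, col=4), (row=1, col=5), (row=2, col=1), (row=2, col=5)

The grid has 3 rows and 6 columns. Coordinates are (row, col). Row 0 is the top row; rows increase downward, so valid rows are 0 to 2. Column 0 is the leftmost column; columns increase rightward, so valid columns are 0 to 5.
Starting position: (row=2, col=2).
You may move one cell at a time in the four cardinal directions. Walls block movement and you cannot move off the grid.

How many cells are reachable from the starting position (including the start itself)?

BFS flood-fill from (row=2, col=2):
  Distance 0: (row=2, col=2)
  Distance 1: (row=1, col=2), (row=2, col=3)
  Distance 2: (row=0, col=2), (row=1, col=1), (row=1, col=3), (row=2, col=4)
  Distance 3: (row=0, col=1), (row=1, col=0)
  Distance 4: (row=0, col=0), (row=2, col=0)
Total reachable: 11 (grid has 13 open cells total)

Answer: Reachable cells: 11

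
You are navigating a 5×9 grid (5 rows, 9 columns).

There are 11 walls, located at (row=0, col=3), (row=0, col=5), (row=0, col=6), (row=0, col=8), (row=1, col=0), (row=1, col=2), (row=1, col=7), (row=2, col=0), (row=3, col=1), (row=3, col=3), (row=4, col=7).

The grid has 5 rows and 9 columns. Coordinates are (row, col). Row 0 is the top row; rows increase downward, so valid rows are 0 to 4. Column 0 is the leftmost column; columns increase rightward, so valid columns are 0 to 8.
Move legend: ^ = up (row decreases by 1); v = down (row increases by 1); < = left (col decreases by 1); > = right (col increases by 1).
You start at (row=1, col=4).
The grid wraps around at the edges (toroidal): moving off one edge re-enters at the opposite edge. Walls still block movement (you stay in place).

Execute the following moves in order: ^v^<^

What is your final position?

Answer: Final position: (row=4, col=4)

Derivation:
Start: (row=1, col=4)
  ^ (up): (row=1, col=4) -> (row=0, col=4)
  v (down): (row=0, col=4) -> (row=1, col=4)
  ^ (up): (row=1, col=4) -> (row=0, col=4)
  < (left): blocked, stay at (row=0, col=4)
  ^ (up): (row=0, col=4) -> (row=4, col=4)
Final: (row=4, col=4)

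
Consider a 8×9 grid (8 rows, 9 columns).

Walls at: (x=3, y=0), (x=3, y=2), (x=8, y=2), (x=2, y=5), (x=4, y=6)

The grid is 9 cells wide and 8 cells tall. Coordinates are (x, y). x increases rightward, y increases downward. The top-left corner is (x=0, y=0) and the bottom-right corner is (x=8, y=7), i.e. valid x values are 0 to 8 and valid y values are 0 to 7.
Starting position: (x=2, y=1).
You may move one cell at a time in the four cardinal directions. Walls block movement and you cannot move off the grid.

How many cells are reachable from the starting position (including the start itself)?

Answer: Reachable cells: 67

Derivation:
BFS flood-fill from (x=2, y=1):
  Distance 0: (x=2, y=1)
  Distance 1: (x=2, y=0), (x=1, y=1), (x=3, y=1), (x=2, y=2)
  Distance 2: (x=1, y=0), (x=0, y=1), (x=4, y=1), (x=1, y=2), (x=2, y=3)
  Distance 3: (x=0, y=0), (x=4, y=0), (x=5, y=1), (x=0, y=2), (x=4, y=2), (x=1, y=3), (x=3, y=3), (x=2, y=4)
  Distance 4: (x=5, y=0), (x=6, y=1), (x=5, y=2), (x=0, y=3), (x=4, y=3), (x=1, y=4), (x=3, y=4)
  Distance 5: (x=6, y=0), (x=7, y=1), (x=6, y=2), (x=5, y=3), (x=0, y=4), (x=4, y=4), (x=1, y=5), (x=3, y=5)
  Distance 6: (x=7, y=0), (x=8, y=1), (x=7, y=2), (x=6, y=3), (x=5, y=4), (x=0, y=5), (x=4, y=5), (x=1, y=6), (x=3, y=6)
  Distance 7: (x=8, y=0), (x=7, y=3), (x=6, y=4), (x=5, y=5), (x=0, y=6), (x=2, y=6), (x=1, y=7), (x=3, y=7)
  Distance 8: (x=8, y=3), (x=7, y=4), (x=6, y=5), (x=5, y=6), (x=0, y=7), (x=2, y=7), (x=4, y=7)
  Distance 9: (x=8, y=4), (x=7, y=5), (x=6, y=6), (x=5, y=7)
  Distance 10: (x=8, y=5), (x=7, y=6), (x=6, y=7)
  Distance 11: (x=8, y=6), (x=7, y=7)
  Distance 12: (x=8, y=7)
Total reachable: 67 (grid has 67 open cells total)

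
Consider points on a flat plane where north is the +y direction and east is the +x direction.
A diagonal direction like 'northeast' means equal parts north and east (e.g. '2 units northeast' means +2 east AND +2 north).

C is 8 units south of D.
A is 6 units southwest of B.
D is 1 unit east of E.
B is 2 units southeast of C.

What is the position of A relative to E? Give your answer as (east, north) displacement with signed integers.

Answer: A is at (east=-3, north=-16) relative to E.

Derivation:
Place E at the origin (east=0, north=0).
  D is 1 unit east of E: delta (east=+1, north=+0); D at (east=1, north=0).
  C is 8 units south of D: delta (east=+0, north=-8); C at (east=1, north=-8).
  B is 2 units southeast of C: delta (east=+2, north=-2); B at (east=3, north=-10).
  A is 6 units southwest of B: delta (east=-6, north=-6); A at (east=-3, north=-16).
Therefore A relative to E: (east=-3, north=-16).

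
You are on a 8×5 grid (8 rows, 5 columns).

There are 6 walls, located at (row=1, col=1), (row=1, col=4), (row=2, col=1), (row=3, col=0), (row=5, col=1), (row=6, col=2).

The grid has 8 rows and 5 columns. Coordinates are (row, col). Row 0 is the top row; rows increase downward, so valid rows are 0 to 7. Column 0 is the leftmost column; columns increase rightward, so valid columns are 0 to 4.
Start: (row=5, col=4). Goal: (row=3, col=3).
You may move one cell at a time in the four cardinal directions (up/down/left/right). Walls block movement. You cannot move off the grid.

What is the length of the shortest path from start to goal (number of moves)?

BFS from (row=5, col=4) until reaching (row=3, col=3):
  Distance 0: (row=5, col=4)
  Distance 1: (row=4, col=4), (row=5, col=3), (row=6, col=4)
  Distance 2: (row=3, col=4), (row=4, col=3), (row=5, col=2), (row=6, col=3), (row=7, col=4)
  Distance 3: (row=2, col=4), (row=3, col=3), (row=4, col=2), (row=7, col=3)  <- goal reached here
One shortest path (3 moves): (row=5, col=4) -> (row=5, col=3) -> (row=4, col=3) -> (row=3, col=3)

Answer: Shortest path length: 3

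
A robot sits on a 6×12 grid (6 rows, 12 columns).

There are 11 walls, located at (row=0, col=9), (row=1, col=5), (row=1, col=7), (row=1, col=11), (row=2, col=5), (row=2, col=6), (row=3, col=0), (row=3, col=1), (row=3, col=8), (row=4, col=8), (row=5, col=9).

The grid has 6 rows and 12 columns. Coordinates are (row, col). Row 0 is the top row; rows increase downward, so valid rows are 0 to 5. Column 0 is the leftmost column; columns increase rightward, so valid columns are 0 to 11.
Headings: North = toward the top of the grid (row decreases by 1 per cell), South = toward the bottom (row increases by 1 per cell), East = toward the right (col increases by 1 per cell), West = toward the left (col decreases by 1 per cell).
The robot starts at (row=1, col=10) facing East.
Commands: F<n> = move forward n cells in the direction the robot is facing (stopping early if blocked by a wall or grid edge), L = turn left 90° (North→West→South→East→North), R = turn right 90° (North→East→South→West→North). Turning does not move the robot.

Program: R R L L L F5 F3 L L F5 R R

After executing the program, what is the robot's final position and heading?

Answer: Final position: (row=5, col=10), facing North

Derivation:
Start: (row=1, col=10), facing East
  R: turn right, now facing South
  R: turn right, now facing West
  L: turn left, now facing South
  L: turn left, now facing East
  L: turn left, now facing North
  F5: move forward 1/5 (blocked), now at (row=0, col=10)
  F3: move forward 0/3 (blocked), now at (row=0, col=10)
  L: turn left, now facing West
  L: turn left, now facing South
  F5: move forward 5, now at (row=5, col=10)
  R: turn right, now facing West
  R: turn right, now facing North
Final: (row=5, col=10), facing North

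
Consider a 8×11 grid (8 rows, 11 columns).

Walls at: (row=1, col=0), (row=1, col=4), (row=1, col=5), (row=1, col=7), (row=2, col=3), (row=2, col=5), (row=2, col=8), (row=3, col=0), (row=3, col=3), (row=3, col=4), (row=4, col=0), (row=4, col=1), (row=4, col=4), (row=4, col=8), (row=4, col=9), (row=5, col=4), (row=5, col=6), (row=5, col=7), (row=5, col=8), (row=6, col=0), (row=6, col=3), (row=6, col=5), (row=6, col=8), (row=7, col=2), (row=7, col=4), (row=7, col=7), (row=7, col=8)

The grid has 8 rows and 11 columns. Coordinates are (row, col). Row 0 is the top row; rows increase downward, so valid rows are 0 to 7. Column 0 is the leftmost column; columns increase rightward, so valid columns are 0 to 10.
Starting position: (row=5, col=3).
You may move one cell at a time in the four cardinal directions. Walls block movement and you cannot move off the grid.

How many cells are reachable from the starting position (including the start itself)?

Answer: Reachable cells: 54

Derivation:
BFS flood-fill from (row=5, col=3):
  Distance 0: (row=5, col=3)
  Distance 1: (row=4, col=3), (row=5, col=2)
  Distance 2: (row=4, col=2), (row=5, col=1), (row=6, col=2)
  Distance 3: (row=3, col=2), (row=5, col=0), (row=6, col=1)
  Distance 4: (row=2, col=2), (row=3, col=1), (row=7, col=1)
  Distance 5: (row=1, col=2), (row=2, col=1), (row=7, col=0)
  Distance 6: (row=0, col=2), (row=1, col=1), (row=1, col=3), (row=2, col=0)
  Distance 7: (row=0, col=1), (row=0, col=3)
  Distance 8: (row=0, col=0), (row=0, col=4)
  Distance 9: (row=0, col=5)
  Distance 10: (row=0, col=6)
  Distance 11: (row=0, col=7), (row=1, col=6)
  Distance 12: (row=0, col=8), (row=2, col=6)
  Distance 13: (row=0, col=9), (row=1, col=8), (row=2, col=7), (row=3, col=6)
  Distance 14: (row=0, col=10), (row=1, col=9), (row=3, col=5), (row=3, col=7), (row=4, col=6)
  Distance 15: (row=1, col=10), (row=2, col=9), (row=3, col=8), (row=4, col=5), (row=4, col=7)
  Distance 16: (row=2, col=10), (row=3, col=9), (row=5, col=5)
  Distance 17: (row=3, col=10)
  Distance 18: (row=4, col=10)
  Distance 19: (row=5, col=10)
  Distance 20: (row=5, col=9), (row=6, col=10)
  Distance 21: (row=6, col=9), (row=7, col=10)
  Distance 22: (row=7, col=9)
Total reachable: 54 (grid has 61 open cells total)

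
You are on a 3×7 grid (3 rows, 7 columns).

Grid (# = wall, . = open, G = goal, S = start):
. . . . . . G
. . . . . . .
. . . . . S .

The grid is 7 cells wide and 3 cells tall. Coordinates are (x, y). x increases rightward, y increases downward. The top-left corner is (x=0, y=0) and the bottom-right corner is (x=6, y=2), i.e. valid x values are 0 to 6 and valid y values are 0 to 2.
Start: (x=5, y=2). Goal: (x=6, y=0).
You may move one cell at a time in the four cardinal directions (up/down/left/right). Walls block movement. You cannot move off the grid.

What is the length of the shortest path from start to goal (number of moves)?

BFS from (x=5, y=2) until reaching (x=6, y=0):
  Distance 0: (x=5, y=2)
  Distance 1: (x=5, y=1), (x=4, y=2), (x=6, y=2)
  Distance 2: (x=5, y=0), (x=4, y=1), (x=6, y=1), (x=3, y=2)
  Distance 3: (x=4, y=0), (x=6, y=0), (x=3, y=1), (x=2, y=2)  <- goal reached here
One shortest path (3 moves): (x=5, y=2) -> (x=6, y=2) -> (x=6, y=1) -> (x=6, y=0)

Answer: Shortest path length: 3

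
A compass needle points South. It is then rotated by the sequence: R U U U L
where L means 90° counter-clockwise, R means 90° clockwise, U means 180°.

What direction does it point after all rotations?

Answer: Final heading: North

Derivation:
Start: South
  R (right (90° clockwise)) -> West
  U (U-turn (180°)) -> East
  U (U-turn (180°)) -> West
  U (U-turn (180°)) -> East
  L (left (90° counter-clockwise)) -> North
Final: North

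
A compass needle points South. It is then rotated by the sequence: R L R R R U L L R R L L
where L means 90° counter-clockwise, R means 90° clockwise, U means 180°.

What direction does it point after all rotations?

Start: South
  R (right (90° clockwise)) -> West
  L (left (90° counter-clockwise)) -> South
  R (right (90° clockwise)) -> West
  R (right (90° clockwise)) -> North
  R (right (90° clockwise)) -> East
  U (U-turn (180°)) -> West
  L (left (90° counter-clockwise)) -> South
  L (left (90° counter-clockwise)) -> East
  R (right (90° clockwise)) -> South
  R (right (90° clockwise)) -> West
  L (left (90° counter-clockwise)) -> South
  L (left (90° counter-clockwise)) -> East
Final: East

Answer: Final heading: East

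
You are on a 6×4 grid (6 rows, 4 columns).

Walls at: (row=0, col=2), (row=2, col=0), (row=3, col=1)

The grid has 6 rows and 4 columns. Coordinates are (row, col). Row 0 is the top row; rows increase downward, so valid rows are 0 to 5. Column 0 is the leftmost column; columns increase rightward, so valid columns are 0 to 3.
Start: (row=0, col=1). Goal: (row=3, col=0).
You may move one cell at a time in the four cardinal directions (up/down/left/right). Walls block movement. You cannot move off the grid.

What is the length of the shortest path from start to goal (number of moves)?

BFS from (row=0, col=1) until reaching (row=3, col=0):
  Distance 0: (row=0, col=1)
  Distance 1: (row=0, col=0), (row=1, col=1)
  Distance 2: (row=1, col=0), (row=1, col=2), (row=2, col=1)
  Distance 3: (row=1, col=3), (row=2, col=2)
  Distance 4: (row=0, col=3), (row=2, col=3), (row=3, col=2)
  Distance 5: (row=3, col=3), (row=4, col=2)
  Distance 6: (row=4, col=1), (row=4, col=3), (row=5, col=2)
  Distance 7: (row=4, col=0), (row=5, col=1), (row=5, col=3)
  Distance 8: (row=3, col=0), (row=5, col=0)  <- goal reached here
One shortest path (8 moves): (row=0, col=1) -> (row=1, col=1) -> (row=1, col=2) -> (row=2, col=2) -> (row=3, col=2) -> (row=4, col=2) -> (row=4, col=1) -> (row=4, col=0) -> (row=3, col=0)

Answer: Shortest path length: 8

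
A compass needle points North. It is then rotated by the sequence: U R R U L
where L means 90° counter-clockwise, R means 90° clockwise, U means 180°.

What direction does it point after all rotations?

Start: North
  U (U-turn (180°)) -> South
  R (right (90° clockwise)) -> West
  R (right (90° clockwise)) -> North
  U (U-turn (180°)) -> South
  L (left (90° counter-clockwise)) -> East
Final: East

Answer: Final heading: East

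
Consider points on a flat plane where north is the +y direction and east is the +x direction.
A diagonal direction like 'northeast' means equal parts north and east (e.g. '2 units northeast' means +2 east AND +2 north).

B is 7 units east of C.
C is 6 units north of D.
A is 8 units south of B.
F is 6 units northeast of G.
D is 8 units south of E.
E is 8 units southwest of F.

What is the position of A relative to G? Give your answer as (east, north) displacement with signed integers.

Place G at the origin (east=0, north=0).
  F is 6 units northeast of G: delta (east=+6, north=+6); F at (east=6, north=6).
  E is 8 units southwest of F: delta (east=-8, north=-8); E at (east=-2, north=-2).
  D is 8 units south of E: delta (east=+0, north=-8); D at (east=-2, north=-10).
  C is 6 units north of D: delta (east=+0, north=+6); C at (east=-2, north=-4).
  B is 7 units east of C: delta (east=+7, north=+0); B at (east=5, north=-4).
  A is 8 units south of B: delta (east=+0, north=-8); A at (east=5, north=-12).
Therefore A relative to G: (east=5, north=-12).

Answer: A is at (east=5, north=-12) relative to G.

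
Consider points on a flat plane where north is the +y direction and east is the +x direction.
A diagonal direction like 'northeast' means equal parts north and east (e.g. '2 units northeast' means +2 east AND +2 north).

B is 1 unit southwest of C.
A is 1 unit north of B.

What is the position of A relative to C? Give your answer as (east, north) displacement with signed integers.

Answer: A is at (east=-1, north=0) relative to C.

Derivation:
Place C at the origin (east=0, north=0).
  B is 1 unit southwest of C: delta (east=-1, north=-1); B at (east=-1, north=-1).
  A is 1 unit north of B: delta (east=+0, north=+1); A at (east=-1, north=0).
Therefore A relative to C: (east=-1, north=0).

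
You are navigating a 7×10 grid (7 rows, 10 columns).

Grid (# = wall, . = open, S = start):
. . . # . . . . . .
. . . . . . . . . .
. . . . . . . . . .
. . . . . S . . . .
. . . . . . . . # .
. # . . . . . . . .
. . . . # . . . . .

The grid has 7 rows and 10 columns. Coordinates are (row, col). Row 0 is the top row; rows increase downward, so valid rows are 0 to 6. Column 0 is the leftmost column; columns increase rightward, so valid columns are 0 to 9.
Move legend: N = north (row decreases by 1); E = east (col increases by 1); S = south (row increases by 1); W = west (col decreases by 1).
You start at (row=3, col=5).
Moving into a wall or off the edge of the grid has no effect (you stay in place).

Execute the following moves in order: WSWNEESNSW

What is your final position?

Start: (row=3, col=5)
  W (west): (row=3, col=5) -> (row=3, col=4)
  S (south): (row=3, col=4) -> (row=4, col=4)
  W (west): (row=4, col=4) -> (row=4, col=3)
  N (north): (row=4, col=3) -> (row=3, col=3)
  E (east): (row=3, col=3) -> (row=3, col=4)
  E (east): (row=3, col=4) -> (row=3, col=5)
  S (south): (row=3, col=5) -> (row=4, col=5)
  N (north): (row=4, col=5) -> (row=3, col=5)
  S (south): (row=3, col=5) -> (row=4, col=5)
  W (west): (row=4, col=5) -> (row=4, col=4)
Final: (row=4, col=4)

Answer: Final position: (row=4, col=4)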